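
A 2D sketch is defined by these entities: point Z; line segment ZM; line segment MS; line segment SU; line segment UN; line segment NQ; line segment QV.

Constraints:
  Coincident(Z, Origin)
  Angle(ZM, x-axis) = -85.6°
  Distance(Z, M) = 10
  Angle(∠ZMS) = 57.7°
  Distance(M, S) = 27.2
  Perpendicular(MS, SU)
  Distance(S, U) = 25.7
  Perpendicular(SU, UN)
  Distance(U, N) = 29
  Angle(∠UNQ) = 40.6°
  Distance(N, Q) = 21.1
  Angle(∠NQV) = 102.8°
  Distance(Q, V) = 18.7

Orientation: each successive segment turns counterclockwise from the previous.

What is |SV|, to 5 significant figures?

23.207

Z is at the origin; ZM runs at -85.6° with length 10.0, so M = (0.76719, -9.9705). ∠ZMS = 57.7° gives MS at 36.700° from the x-axis; with |MS| = 27.2, S = (22.575, 6.2849). MS ⟂ SU, so SU runs at 126.70°; with |SU| = 25.7, U = (7.2165, 26.891). The perpendicularity gives UN at right angles to SU, so UN runs at -143.30°; with |UN| = 29.0, N = (-16.035, 9.5594). ∠UNQ = 40.6° gives NQ at -3.9000° from the x-axis; with |NQ| = 21.1, Q = (5.0162, 8.1243). ∠NQV = 102.8° gives QV at 73.300° from the x-axis; with |QV| = 18.7, V = (10.390, 26.036). Then |SV| = |V − S| = 23.207.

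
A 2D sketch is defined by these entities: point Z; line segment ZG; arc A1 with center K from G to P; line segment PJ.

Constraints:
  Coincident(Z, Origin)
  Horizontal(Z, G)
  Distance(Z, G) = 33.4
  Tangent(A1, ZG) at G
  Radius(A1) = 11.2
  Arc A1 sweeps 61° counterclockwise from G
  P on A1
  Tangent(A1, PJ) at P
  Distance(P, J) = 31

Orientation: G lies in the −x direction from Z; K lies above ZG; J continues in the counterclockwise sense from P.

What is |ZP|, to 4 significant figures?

24.30

Tangency of A1 to ZG means the radius KG is perpendicular to ZG, so K = G + (0, 11.2) = (-33.40, 11.20). On A1, G sits at bearing -90° from K; a 61° counterclockwise sweep puts P at bearing -29°, so P = K + 11.2·(cos -29°, sin -29°) = (-23.60, 5.770). Then |ZP| = |P − Z| = 24.30.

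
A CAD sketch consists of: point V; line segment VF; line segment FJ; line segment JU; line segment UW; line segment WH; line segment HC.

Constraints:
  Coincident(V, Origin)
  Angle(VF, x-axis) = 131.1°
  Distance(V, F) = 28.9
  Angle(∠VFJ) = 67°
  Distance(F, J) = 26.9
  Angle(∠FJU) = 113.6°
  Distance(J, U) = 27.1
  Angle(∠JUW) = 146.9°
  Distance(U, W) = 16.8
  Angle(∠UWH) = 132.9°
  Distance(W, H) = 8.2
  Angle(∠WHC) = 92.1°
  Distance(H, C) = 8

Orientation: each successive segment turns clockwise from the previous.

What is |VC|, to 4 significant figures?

17.68

V is at the origin; VF runs at 131.1° with length 28.9, so F = (-19.00, 21.78). ∠VFJ = 67.0° gives FJ at 18.10° from the x-axis; with |FJ| = 26.9, J = (6.571, 30.14). ∠FJU = 113.6° gives JU at -48.30° from the x-axis; with |JU| = 27.1, U = (24.60, 9.901). ∠JUW = 146.9° gives UW at -81.40° from the x-axis; with |UW| = 16.8, W = (27.11, -6.710). ∠UWH = 132.9° gives WH at -128.5° from the x-axis; with |WH| = 8.2, H = (22.01, -13.13). ∠WHC = 92.1° gives HC at 143.6° from the x-axis; with |HC| = 8.0, C = (15.57, -8.380). Then |VC| = |C − V| = 17.68.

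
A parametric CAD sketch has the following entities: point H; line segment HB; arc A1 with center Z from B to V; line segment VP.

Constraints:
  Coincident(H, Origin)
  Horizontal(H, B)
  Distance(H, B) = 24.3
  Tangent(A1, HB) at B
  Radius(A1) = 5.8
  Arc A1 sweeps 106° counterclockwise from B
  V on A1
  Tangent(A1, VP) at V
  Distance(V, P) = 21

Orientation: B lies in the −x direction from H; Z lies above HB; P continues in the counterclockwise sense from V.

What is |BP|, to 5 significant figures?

27.586

H is at the origin; H and B share the same y with |HB| = 24.3 and B on the −x side, so B = (-24.300, 0.0000). Since A1 is tangent to HB there, ZB ⟂ HB, so Z = B + (0, 5.8) = (-24.300, 5.8000). On A1, B sits at bearing -90° from Z; a 106° counterclockwise sweep puts V at bearing 16°, so V = Z + 5.8·(cos 16°, sin 16°) = (-18.725, 7.3987). A1 meets VP tangentially, so ZV is at right angles to VP, so VP runs along (−sin 16°, cos 16°); with |VP| = 21.0, P = (-24.513, 27.585). Then |BP| = |P − B| = 27.586.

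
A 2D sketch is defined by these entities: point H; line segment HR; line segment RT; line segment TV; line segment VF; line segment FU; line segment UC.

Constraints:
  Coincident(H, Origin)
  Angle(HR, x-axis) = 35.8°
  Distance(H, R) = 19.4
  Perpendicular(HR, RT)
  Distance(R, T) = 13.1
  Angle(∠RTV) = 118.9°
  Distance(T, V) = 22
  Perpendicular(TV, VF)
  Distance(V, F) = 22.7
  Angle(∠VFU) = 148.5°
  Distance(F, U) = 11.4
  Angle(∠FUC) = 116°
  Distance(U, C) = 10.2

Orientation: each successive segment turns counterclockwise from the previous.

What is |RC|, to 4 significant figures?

23.42

H is at the origin; HR runs at 35.8° with length 19.4, so R = (15.73, 11.35). HR is perpendicular to RT, so RT runs at 125.8°; with |RT| = 13.1, T = (8.072, 21.97). ∠RTV = 118.9° gives TV at -173.1° from the x-axis; with |TV| = 22.0, V = (-13.77, 19.33). The perpendicularity gives VF at right angles to TV, so VF runs at -83.10°; with |VF| = 22.7, F = (-11.04, -3.205). ∠VFU = 148.5° gives FU at -51.60° from the x-axis; with |FU| = 11.4, U = (-3.961, -12.14). ∠FUC = 116.0° gives UC at 12.40° from the x-axis; with |UC| = 10.2, C = (6.001, -9.949). Then |RC| = |C − R| = 23.42.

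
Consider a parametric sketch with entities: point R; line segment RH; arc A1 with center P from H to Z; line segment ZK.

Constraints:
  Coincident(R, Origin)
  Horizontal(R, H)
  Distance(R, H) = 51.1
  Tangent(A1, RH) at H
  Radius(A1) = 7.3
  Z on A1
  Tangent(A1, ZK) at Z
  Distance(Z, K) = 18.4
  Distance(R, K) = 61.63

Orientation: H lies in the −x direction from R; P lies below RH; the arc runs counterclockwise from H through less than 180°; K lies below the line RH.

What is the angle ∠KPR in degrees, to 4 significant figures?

111.3°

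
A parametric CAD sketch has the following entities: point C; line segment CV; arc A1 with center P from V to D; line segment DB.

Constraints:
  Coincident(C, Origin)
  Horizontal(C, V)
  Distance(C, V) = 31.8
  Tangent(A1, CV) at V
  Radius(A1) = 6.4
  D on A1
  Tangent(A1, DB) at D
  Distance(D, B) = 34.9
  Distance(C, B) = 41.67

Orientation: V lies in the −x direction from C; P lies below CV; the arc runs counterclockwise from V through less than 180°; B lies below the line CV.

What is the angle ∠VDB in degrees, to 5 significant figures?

116.88°

C is at the origin; C and V share the same y with |CV| = 31.8 and V on the −x side, so V = (-31.800, 0.0000). The tangent condition forces PV to be normal to CV, so P = V + (0, -6.4) = (-31.800, -6.4000). Since PD ⟂ DB (tangency), |PB| = √(6.4² + 34.9²) = 35.482 regardless of where D sits on A1. So B lies on both circle(C, 41.67) and circle(P, 35.482); the below-CV intersection is B = (-16.335, -38.335). D is the foot of the tangent from B: D = (-36.963, -10.183).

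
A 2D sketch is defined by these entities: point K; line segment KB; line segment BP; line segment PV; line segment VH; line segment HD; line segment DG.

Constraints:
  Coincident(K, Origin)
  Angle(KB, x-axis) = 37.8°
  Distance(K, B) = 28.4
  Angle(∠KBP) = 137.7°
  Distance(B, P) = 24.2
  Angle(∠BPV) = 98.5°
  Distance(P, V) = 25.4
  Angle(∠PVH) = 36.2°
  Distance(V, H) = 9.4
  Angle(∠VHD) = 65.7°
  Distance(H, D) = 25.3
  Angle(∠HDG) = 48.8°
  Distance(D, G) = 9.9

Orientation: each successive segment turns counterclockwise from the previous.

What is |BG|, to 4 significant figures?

45.63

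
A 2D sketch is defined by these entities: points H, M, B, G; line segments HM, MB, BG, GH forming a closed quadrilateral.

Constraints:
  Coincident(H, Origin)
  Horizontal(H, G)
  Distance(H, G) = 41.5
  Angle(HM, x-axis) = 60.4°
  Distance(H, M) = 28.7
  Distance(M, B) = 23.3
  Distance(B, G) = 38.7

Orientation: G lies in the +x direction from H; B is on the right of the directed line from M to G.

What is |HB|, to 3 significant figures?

5.42

Checks: |MB| = 23.30 ✓; |BG| = 38.70 ✓.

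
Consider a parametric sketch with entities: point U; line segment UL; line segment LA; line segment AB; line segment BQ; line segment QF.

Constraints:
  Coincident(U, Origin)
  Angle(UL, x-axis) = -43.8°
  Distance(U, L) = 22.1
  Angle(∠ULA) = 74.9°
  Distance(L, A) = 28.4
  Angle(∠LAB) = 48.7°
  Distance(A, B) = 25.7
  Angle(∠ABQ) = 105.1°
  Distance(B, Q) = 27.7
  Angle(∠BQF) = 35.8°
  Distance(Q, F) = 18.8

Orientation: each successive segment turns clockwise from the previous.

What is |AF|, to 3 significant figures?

23.6

U is at the origin; UL runs at -43.8° with length 22.1, so L = (16.0, -15.3). ∠ULA = 74.9° gives LA at -149° from the x-axis; with |LA| = 28.4, A = (-8.37, -30.0). ∠LAB = 48.7° gives AB at 79.8° from the x-axis; with |AB| = 25.7, B = (-3.82, -4.67). ∠ABQ = 105.1° gives BQ at 4.90° from the x-axis; with |BQ| = 27.7, Q = (23.8, -2.31). ∠BQF = 35.8° gives QF at -139° from the x-axis; with |QF| = 18.8, F = (9.53, -14.6). Then |AF| = |F − A| = 23.6.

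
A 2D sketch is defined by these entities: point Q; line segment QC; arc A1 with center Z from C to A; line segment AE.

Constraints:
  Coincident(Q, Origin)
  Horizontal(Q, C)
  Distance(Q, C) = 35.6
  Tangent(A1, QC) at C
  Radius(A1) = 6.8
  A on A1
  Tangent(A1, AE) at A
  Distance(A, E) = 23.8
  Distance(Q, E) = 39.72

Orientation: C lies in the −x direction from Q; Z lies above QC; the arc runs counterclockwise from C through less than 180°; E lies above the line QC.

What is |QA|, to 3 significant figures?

29.5

Q is at the origin; Q and C share the same y with |QC| = 35.6 and C on the −x side, so C = (-35.6, 0.00). The tangent condition forces ZC to be normal to QC, so Z = C + (0, 6.8) = (-35.6, 6.80). Since ZA ⟂ AE (tangency), |ZE| = √(6.8² + 23.8²) = 24.8 regardless of where A sits on A1. So E lies on both circle(Q, 39.72) and circle(Z, 24.8); the above-QC intersection is E = (-26.3, 29.7). A is the foot of the tangent from E: A = (-28.8, 6.08).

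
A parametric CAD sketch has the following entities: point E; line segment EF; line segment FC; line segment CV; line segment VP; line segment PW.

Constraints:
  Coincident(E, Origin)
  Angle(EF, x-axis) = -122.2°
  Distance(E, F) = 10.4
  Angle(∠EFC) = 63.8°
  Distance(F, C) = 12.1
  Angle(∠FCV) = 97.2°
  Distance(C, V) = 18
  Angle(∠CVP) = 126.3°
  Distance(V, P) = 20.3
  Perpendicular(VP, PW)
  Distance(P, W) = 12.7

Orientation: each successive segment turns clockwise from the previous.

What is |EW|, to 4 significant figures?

19.09

∠CVP = 126.3° gives VP at -14.90° from the x-axis; with |VP| = 20.3, P = (21.76, 7.565). VP ⟂ PW, so PW runs at -104.9°; with |PW| = 12.7, W = (18.50, -4.708). Then |EW| = |W − E| = 19.09.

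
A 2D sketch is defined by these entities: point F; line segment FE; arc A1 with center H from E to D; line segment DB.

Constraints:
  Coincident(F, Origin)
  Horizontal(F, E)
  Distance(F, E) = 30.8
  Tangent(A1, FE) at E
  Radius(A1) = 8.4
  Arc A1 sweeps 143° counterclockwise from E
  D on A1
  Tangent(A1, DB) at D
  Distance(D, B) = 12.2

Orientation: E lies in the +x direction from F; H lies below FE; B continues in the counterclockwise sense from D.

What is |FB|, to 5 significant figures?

41.993

F is at the origin; FE is horizontal with |FE| = 30.8 and E on the +x side, so E = (30.800, 0.0000). A1 meets FE tangentially, so HE is at right angles to FE, so H = E + (0, -8.4) = (30.800, -8.4000). On A1, E sits at bearing 90° from H; a 143° counterclockwise sweep puts D at bearing 233°, so D = H + 8.4·(cos 233°, sin 233°) = (25.745, -15.109). Tangency of A1 to DB means the radius HD is perpendicular to DB, so DB runs along (−sin 233°, cos 233°); with |DB| = 12.2, B = (35.488, -22.451). Then |FB| = |B − F| = 41.993.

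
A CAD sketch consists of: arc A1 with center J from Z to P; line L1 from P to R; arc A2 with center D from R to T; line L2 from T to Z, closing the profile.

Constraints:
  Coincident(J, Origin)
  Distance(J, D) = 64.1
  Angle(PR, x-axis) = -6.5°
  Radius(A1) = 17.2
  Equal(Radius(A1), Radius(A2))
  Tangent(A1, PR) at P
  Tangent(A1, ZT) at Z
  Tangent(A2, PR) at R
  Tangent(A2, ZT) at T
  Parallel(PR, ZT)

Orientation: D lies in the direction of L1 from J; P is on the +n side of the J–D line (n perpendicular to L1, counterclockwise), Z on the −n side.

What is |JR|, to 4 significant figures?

66.37

Tangency of A1 to both parallel lines with radius 17.2 puts P and Z at J ± 17.2·n: P = (1.947, 17.09), Z = (-1.947, -17.09). Equal radii place R and T the same way about D: R = D + 17.2·n = (65.64, 9.833), T = D − 17.2·n = (61.74, -24.35). Then |JR| = |R − J| = 66.37.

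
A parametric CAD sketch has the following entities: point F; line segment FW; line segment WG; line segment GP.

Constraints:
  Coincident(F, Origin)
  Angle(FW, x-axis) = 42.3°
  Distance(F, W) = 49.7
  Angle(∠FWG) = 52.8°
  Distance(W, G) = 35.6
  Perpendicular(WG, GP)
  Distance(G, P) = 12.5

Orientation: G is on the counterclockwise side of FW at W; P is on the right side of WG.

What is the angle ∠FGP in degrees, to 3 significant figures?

172°

F is at the origin; FW runs at 42.3° with length 49.7, so W = 49.7·(cos 42.3°, sin 42.3°) = (36.8, 33.4). ∠FWG = 52.8°, so WG runs at 42.3° + (180° − 52.8°) = 170° from the x-axis; with |WG| = 35.6, G = W + 35.6·(cos 170°, sin 170°) = (1.76, 39.9). WG is perpendicular to GP; with |GP| = 12.5 on the right of WG, P = G + 12.5·(0.182, 0.983) = (4.03, 52.2). Then cos ∠FGP = GF·GP / (|GF||GP|), giving 172°.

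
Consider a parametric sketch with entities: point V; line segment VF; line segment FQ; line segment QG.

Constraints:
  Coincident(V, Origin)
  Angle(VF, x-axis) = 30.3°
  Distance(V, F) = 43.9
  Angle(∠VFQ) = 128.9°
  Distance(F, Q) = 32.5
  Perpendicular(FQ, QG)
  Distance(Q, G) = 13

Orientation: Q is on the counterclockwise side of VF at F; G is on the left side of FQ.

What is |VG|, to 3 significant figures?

63.7

V is at the origin; VF runs at 30.3° with length 43.9, so F = 43.9·(cos 30.3°, sin 30.3°) = (37.9, 22.1). ∠VFQ = 128.9°, so FQ runs at 30.3° + (180° − 128.9°) = 81.4° from the x-axis; with |FQ| = 32.5, Q = F + 32.5·(cos 81.4°, sin 81.4°) = (42.8, 54.3). The perpendicularity gives QG at right angles to FQ; with |QG| = 13.0 on the left of FQ, G = Q + 13.0·(-0.989, 0.150) = (29.9, 56.2). Then |VG| = |G − V| = 63.7.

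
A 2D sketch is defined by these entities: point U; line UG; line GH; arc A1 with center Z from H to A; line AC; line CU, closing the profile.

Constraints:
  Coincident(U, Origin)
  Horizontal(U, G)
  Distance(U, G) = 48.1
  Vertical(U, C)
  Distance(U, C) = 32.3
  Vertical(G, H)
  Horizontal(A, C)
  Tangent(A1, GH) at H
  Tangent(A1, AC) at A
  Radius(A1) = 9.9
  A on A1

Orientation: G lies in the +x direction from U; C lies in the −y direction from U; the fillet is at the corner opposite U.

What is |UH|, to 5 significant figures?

53.060

The virtual corner opposite U is at (48.100, -32.300). A1 meets GH tangentially, so ZH is at right angles to GH and A1 meets AC tangentially, so ZA is at right angles to AC, with radius 9.9, so the center Z sits 9.9 in from both sides at Z = (38.200, -22.400). That places the tangent points at H = (48.100, -22.400) on GH and A = (38.200, -32.300) on AC. Then |UH| = |H − U| = 53.060.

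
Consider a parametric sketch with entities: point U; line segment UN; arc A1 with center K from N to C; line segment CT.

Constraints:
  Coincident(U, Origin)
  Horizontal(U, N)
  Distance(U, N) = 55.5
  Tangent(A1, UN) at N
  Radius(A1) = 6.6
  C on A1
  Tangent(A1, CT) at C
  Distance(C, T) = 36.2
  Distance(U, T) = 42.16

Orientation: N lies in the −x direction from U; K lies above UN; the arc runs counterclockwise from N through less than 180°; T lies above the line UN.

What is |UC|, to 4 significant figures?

50.33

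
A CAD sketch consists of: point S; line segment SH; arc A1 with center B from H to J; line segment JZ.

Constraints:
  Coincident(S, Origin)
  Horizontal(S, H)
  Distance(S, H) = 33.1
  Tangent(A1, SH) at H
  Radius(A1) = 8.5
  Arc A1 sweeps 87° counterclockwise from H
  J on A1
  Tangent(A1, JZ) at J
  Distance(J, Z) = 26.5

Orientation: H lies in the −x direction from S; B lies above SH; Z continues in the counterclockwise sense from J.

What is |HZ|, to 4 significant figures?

35.90

S is at the origin; SH is horizontal with |SH| = 33.1 and H on the −x side, so H = (-33.10, 0.000). The tangent condition forces BH to be normal to SH, so B = H + (0, 8.5) = (-33.10, 8.500). On A1, H sits at bearing -90° from B; an 87° counterclockwise sweep puts J at bearing -3°, so J = B + 8.5·(cos -3°, sin -3°) = (-24.61, 8.055). Since A1 is tangent to JZ there, BJ ⟂ JZ, so JZ runs along (−sin -3°, cos -3°); with |JZ| = 26.5, Z = (-23.22, 34.52). Then |HZ| = |Z − H| = 35.90.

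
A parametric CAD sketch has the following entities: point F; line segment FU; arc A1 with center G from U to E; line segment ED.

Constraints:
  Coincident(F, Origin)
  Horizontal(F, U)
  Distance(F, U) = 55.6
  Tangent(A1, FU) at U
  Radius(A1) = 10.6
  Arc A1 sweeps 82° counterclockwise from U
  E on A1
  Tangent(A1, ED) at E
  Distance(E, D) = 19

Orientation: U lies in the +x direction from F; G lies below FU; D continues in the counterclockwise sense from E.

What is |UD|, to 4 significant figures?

30.88

F is at the origin; FU is horizontal with |FU| = 55.6 and U on the +x side, so U = (55.60, 0.000). Since A1 is tangent to FU there, GU ⟂ FU, so G = U + (0, -10.6) = (55.60, -10.60). On A1, U sits at bearing 90° from G; an 82° counterclockwise sweep puts E at bearing 172°, so E = G + 10.6·(cos 172°, sin 172°) = (45.10, -9.125). A1 meets ED tangentially, so GE is at right angles to ED, so ED runs along (−sin 172°, cos 172°); with |ED| = 19.0, D = (42.46, -27.94). Then |UD| = |D − U| = 30.88.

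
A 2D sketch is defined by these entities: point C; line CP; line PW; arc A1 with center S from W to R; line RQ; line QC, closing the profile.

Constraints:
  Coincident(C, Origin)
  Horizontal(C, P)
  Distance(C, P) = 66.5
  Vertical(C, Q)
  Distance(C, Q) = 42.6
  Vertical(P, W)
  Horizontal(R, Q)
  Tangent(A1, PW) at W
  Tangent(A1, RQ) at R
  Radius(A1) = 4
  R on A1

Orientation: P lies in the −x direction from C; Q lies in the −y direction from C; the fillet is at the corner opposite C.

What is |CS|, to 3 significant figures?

73.5

C and Q share the same x with |CQ| = 42.6 and Q on the −y side, so Q = (0.00, -42.6). The virtual corner opposite C is at (-66.5, -42.6). Since A1 is tangent to PW there, SW ⟂ PW and the tangent condition forces SR to be normal to RQ, with radius 4.0, so the center S sits 4.0 in from both sides at S = (-62.5, -38.6). Then |CS| = |S − C| = 73.5.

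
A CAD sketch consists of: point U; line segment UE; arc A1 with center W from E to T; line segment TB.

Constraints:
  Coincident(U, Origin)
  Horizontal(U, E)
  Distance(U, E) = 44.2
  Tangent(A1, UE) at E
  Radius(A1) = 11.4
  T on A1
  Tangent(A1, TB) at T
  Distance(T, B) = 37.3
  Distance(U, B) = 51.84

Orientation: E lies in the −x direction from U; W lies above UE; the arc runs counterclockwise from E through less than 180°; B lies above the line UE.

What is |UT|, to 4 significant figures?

34.26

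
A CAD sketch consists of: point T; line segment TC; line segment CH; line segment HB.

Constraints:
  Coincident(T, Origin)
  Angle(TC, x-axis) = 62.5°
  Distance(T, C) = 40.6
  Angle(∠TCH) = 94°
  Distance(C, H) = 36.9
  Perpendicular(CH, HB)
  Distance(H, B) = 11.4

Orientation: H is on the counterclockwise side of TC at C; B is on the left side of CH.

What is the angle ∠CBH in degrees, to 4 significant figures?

72.83°

T is at the origin; TC runs at 62.5° with length 40.6, so C = 40.6·(cos 62.5°, sin 62.5°) = (18.75, 36.01). ∠TCH = 94.0°, so CH runs at 62.5° + (180° − 94.0°) = 148.5° from the x-axis; with |CH| = 36.9, H = C + 36.9·(cos 148.5°, sin 148.5°) = (-12.72, 55.29). The perpendicularity gives HB at right angles to CH; with |HB| = 11.4 on the left of CH, B = H + 11.4·(-0.5225, -0.8526) = (-18.67, 45.57). Then cos ∠CBH = BC·BH / (|BC||BH|), giving 72.83°.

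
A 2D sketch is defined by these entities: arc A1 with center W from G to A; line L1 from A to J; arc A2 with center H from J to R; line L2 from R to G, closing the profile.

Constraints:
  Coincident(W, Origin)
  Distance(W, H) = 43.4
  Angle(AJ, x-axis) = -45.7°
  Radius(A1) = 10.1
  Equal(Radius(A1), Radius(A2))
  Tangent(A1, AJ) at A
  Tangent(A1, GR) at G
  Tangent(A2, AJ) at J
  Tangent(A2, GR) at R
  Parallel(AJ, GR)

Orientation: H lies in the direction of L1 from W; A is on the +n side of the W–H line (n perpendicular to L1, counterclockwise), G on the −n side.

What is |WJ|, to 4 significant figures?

44.56

Tangency of A1 to both parallel lines with radius 10.1 puts A and G at W ± 10.1·n: A = (7.228, 7.054), G = (-7.228, -7.054). Equal radii place J and R the same way about H: J = H + 10.1·n = (37.54, -24.01), R = H − 10.1·n = (23.08, -38.12). Then |WJ| = |J − W| = 44.56.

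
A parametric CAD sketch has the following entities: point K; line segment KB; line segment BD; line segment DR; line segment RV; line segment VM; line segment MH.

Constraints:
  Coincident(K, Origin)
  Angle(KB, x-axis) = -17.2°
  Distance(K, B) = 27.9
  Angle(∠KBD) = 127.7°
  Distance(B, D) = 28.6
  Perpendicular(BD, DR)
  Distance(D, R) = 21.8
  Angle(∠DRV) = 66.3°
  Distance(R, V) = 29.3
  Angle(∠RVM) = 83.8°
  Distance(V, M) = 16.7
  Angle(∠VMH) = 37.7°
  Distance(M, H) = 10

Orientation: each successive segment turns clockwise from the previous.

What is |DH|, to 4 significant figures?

17.99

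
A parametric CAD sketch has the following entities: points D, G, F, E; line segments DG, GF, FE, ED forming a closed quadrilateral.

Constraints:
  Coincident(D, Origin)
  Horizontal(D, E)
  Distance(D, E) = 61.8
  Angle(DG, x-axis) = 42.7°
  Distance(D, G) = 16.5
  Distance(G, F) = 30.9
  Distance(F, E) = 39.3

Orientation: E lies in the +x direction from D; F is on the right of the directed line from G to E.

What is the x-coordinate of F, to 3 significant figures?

26.1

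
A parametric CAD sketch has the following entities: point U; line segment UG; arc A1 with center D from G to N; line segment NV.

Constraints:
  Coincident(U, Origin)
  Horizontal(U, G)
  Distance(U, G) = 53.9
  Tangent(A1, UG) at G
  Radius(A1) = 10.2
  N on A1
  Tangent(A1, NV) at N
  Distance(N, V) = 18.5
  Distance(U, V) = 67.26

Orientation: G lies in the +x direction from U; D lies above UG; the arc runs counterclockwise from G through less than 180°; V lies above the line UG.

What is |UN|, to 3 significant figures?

65.1

U is at the origin; UG is horizontal with |UG| = 53.9 and G on the +x side, so G = (53.9, 0.00). Since A1 is tangent to UG there, DG ⟂ UG, so D = G + (0, 10.2) = (53.9, 10.2). Since DN ⟂ NV (tangency), |DV| = √(10.2² + 18.5²) = 21.1 regardless of where N sits on A1. So V lies on both circle(U, 67.26) and circle(D, 21.1); the above-UG intersection is V = (60.0, 30.4). N is the foot of the tangent from V: N = (63.9, 12.3).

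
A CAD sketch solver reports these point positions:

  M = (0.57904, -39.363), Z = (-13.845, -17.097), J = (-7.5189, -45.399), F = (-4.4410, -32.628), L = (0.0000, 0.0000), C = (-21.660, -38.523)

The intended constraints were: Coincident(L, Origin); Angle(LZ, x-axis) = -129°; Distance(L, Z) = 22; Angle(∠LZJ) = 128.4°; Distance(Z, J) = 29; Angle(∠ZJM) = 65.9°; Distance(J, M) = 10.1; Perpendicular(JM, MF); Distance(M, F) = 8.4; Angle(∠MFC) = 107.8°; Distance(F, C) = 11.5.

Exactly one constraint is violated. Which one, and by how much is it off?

Distance(F, C) = 11.5 — off by 6.70.

L = (0.00, 0.00) ✓; LZ at -129.0° ✓; |LZ| = 22.00 ✓; ∠LZJ = 128.4° ✓; |ZJ| = 29.00 ✓; ∠ZJM = 65.90° ✓; |JM| = 10.10 ✓; ∠(JM, MF) = 90.00° ✓; |MF| = 8.400 ✓; ∠MFC = 107.8° ✓; |FC| = 18.20 ✗.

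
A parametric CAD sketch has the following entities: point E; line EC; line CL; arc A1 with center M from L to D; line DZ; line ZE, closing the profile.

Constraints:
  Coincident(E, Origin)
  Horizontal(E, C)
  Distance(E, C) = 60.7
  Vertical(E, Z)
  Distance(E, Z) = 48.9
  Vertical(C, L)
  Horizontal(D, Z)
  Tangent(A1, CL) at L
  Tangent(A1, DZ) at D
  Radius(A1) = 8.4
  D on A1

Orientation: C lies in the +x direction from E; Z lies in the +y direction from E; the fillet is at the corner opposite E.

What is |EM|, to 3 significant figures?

66.1

E is at the origin; E and C share the same y with |EC| = 60.7 and C on the +x side, so C = (60.7, 0.00). EZ is vertical with |EZ| = 48.9 and Z on the +y side, so Z = (0.00, 48.9). The virtual corner opposite E is at (60.7, 48.9). A1 meets CL tangentially, so ML is at right angles to CL and A1 meets DZ tangentially, so MD is at right angles to DZ, with radius 8.4, so the center M sits 8.4 in from both sides at M = (52.3, 40.5). Then |EM| = |M − E| = 66.1.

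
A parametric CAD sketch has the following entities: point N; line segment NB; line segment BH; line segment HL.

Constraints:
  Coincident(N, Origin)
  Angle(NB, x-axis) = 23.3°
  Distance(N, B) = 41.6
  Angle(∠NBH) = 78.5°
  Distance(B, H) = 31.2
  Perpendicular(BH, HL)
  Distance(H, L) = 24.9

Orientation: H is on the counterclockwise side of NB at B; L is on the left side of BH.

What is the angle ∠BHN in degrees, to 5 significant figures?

60.668°

N is at the origin; NB runs at 23.3° with length 41.6, so B = 41.6·(cos 23.3°, sin 23.3°) = (38.207, 16.455). ∠NBH = 78.5°, so BH runs at 23.3° + (180° − 78.5°) = 124.80° from the x-axis; with |BH| = 31.2, H = B + 31.2·(cos 124.80°, sin 124.80°) = (20.401, 42.075). Then cos ∠BHN = HB·HN / (|HB||HN|), giving 60.668°.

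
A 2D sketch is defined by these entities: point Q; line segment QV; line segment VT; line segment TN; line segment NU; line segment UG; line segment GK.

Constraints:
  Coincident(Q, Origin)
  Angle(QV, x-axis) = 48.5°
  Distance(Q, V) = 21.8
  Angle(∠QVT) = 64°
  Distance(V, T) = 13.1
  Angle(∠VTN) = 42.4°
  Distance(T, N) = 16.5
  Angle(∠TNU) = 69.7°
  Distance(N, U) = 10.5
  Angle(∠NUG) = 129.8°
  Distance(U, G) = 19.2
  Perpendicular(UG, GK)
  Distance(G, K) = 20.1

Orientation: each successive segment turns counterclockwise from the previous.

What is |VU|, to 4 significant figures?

3.341

∠VTN = 42.4° gives TN at -57.90° from the x-axis; with |TN| = 16.5, N = (10.59, 5.851). ∠TNU = 69.7° gives NU at 52.40° from the x-axis; with |NU| = 10.5, U = (17.00, 14.17). Then |VU| = |U − V| = 3.341.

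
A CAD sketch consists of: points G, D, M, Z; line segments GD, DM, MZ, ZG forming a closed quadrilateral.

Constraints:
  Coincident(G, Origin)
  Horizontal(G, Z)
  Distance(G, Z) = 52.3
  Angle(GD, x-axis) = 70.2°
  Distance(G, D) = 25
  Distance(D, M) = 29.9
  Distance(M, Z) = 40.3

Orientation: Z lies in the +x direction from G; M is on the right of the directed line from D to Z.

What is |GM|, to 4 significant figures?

13.88

Checks: |DM| = 29.90 ✓; |MZ| = 40.30 ✓.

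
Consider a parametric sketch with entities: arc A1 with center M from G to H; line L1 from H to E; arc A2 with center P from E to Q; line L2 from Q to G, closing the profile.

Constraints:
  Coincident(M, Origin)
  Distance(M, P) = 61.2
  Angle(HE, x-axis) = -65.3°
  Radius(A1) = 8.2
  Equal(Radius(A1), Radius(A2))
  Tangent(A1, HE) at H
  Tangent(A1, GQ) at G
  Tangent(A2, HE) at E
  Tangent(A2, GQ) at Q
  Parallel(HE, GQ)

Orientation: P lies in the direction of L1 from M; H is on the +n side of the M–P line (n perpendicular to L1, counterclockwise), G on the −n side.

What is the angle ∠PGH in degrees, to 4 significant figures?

82.37°

M is at the origin and P lies 61.2 along u from M, so P = 61.2·u = (25.57, -55.60). Tangency of A1 to both parallel lines with radius 8.2 puts H and G at M ± 8.2·n: H = (7.450, 3.427), G = (-7.450, -3.427). Then cos ∠PGH = GP·GH / (|GP||GH|), giving 82.37°.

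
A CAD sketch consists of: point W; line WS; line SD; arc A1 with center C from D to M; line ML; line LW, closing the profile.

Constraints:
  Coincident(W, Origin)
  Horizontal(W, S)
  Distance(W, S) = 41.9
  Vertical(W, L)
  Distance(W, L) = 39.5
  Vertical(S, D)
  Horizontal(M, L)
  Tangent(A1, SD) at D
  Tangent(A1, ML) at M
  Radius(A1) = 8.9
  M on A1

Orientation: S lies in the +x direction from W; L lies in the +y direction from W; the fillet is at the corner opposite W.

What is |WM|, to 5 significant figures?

51.471

W is at the origin; WS is horizontal with |WS| = 41.9 and S on the +x side, so S = (41.900, 0.0000). W and L share the same x with |WL| = 39.5 and L on the +y side, so L = (0.0000, 39.500). The virtual corner opposite W is at (41.900, 39.500). A1 meets SD tangentially, so CD is at right angles to SD and A1 meets ML tangentially, so CM is at right angles to ML, with radius 8.9, so the center C sits 8.9 in from both sides at C = (33.000, 30.600). That places the tangent points at D = (41.900, 30.600) on SD and M = (33.000, 39.500) on ML. Then |WM| = |M − W| = 51.471.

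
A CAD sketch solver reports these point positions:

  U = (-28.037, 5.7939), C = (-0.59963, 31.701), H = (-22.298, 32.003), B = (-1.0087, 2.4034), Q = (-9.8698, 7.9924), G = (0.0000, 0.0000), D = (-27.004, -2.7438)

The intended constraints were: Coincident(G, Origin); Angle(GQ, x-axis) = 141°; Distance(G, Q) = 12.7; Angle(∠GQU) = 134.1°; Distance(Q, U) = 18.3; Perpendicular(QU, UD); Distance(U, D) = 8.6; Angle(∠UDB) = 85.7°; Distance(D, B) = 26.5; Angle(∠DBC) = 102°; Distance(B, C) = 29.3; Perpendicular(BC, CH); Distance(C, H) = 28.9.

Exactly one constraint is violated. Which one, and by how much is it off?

Distance(C, H) = 28.9 — off by 7.20.

G = (0.00, 0.00) ✓; GQ at 141.0° ✓; |GQ| = 12.70 ✓; ∠GQU = 134.1° ✓; |QU| = 18.30 ✓; ∠(QU, UD) = 90.00° ✓; |UD| = 8.600 ✓; ∠UDB = 85.70° ✓; |DB| = 26.50 ✓; ∠DBC = 102.0° ✓; |BC| = 29.30 ✓; ∠(BC, CH) = 90.00° ✓; |CH| = 21.70 ✗.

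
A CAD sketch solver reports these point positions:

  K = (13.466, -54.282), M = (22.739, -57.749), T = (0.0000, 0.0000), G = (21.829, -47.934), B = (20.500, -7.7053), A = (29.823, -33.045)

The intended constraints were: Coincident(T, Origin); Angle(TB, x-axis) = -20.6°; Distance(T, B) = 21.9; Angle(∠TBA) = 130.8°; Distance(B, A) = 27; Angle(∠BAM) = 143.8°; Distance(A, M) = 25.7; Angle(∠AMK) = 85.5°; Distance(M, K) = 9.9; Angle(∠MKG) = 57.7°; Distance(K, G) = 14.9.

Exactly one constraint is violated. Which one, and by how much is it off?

Distance(K, G) = 14.9 — off by 4.40.

T = (0.00, 0.00) ✓; TB at -20.60° ✓; |TB| = 21.90 ✓; ∠TBA = 130.8° ✓; |BA| = 27.00 ✓; ∠BAM = 143.8° ✓; |AM| = 25.70 ✓; ∠AMK = 85.50° ✓; |MK| = 9.900 ✓; ∠MKG = 57.70° ✓; |KG| = 10.50 ✗.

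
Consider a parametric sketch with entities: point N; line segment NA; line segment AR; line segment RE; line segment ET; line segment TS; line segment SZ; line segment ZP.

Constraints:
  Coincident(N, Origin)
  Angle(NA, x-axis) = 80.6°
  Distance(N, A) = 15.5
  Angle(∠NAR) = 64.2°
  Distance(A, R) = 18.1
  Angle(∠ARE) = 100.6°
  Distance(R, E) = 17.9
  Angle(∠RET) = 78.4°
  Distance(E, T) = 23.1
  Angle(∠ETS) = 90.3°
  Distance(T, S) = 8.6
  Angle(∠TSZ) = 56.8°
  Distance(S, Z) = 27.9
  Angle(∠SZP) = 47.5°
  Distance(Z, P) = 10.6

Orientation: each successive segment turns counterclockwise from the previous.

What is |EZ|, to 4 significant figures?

6.561

N is at the origin; NA runs at 80.6° with length 15.5, so A = (2.532, 15.29). ∠NAR = 64.2° gives AR at -163.6° from the x-axis; with |AR| = 18.1, R = (-14.83, 10.18). ∠ARE = 100.6° gives RE at -84.20° from the x-axis; with |RE| = 17.9, E = (-13.02, -7.627). ∠RET = 78.4° gives ET at 17.40° from the x-axis; with |ET| = 23.1, T = (9.020, -0.7190). ∠ETS = 90.3° gives TS at 107.1° from the x-axis; with |TS| = 8.6, S = (6.491, 7.501). ∠TSZ = 56.8° gives SZ at -129.7° from the x-axis; with |SZ| = 27.9, Z = (-11.33, -13.97). Then |EZ| = |Z − E| = 6.561.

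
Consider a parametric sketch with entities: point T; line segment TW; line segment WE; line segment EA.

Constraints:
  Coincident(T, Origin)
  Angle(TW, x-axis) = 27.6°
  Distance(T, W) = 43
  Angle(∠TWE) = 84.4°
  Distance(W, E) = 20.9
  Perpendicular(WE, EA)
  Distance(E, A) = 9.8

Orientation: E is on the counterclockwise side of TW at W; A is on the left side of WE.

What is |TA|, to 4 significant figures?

36.98

T is at the origin; TW runs at 27.6° with length 43.0, so W = 43.0·(cos 27.6°, sin 27.6°) = (38.11, 19.92). ∠TWE = 84.4°, so WE runs at 27.6° + (180° − 84.4°) = 123.2° from the x-axis; with |WE| = 20.9, E = W + 20.9·(cos 123.2°, sin 123.2°) = (26.66, 37.41). WE ⟂ EA; with |EA| = 9.8 on the left of WE, A = E + 9.8·(-0.8368, -0.5476) = (18.46, 32.04). Then |TA| = |A − T| = 36.98.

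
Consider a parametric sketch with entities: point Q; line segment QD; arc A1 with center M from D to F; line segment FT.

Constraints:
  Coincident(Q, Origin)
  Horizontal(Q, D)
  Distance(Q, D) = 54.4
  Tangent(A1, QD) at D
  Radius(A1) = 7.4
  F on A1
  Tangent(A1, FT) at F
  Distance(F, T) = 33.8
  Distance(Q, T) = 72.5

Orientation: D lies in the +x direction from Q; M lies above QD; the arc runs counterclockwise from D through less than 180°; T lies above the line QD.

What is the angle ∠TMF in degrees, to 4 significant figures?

77.65°

Q is at the origin; QD is horizontal with |QD| = 54.4 and D on the +x side, so D = (54.40, 0.000). Since A1 is tangent to QD there, MD ⟂ QD, so M = D + (0, 7.4) = (54.40, 7.400). Since MF ⟂ FT (tangency), |MT| = √(7.4² + 33.8²) = 34.60 regardless of where F sits on A1. So T lies on both circle(Q, 72.5) and circle(M, 34.60); the above-QD intersection is T = (59.35, 41.65). F is the foot of the tangent from T: F = (61.78, 7.933).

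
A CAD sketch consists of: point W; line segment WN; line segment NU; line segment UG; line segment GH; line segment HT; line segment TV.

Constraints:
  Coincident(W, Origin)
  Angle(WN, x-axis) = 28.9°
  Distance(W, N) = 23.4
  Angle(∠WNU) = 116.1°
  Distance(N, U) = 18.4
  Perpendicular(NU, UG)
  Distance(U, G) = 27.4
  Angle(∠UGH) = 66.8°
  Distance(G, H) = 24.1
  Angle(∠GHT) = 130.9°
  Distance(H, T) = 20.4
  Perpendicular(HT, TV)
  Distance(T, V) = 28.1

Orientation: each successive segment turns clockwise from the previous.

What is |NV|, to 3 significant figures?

19.6

W is at the origin; WN runs at 28.9° with length 23.4, so N = (20.5, 11.3). ∠WNU = 116.1° gives NU at -35.0° from the x-axis; with |NU| = 18.4, U = (35.6, 0.755). The perpendicularity gives UG at right angles to NU, so UG runs at -125°; with |UG| = 27.4, G = (19.8, -21.7). ∠UGH = 66.8° gives GH at 122° from the x-axis; with |GH| = 24.1, H = (7.14, -1.21). ∠GHT = 130.9° gives HT at 72.7° from the x-axis; with |HT| = 20.4, T = (13.2, 18.3). HT is perpendicular to TV, so TV runs at -17.3°; with |TV| = 28.1, V = (40.0, 9.91). Then |NV| = |V − N| = 19.6.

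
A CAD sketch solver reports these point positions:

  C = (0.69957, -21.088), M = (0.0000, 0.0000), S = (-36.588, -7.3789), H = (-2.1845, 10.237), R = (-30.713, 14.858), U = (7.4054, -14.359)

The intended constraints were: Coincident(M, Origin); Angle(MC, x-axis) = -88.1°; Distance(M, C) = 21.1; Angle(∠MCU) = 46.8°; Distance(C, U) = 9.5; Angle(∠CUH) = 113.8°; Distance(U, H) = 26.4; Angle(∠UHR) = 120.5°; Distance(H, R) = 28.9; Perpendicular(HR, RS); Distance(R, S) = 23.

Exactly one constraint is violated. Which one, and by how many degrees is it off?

Perpendicular(HR, RS) — off by 5.60°.

M = (0.00, 0.00) ✓; MC at -88.10° ✓; |MC| = 21.10 ✓; ∠MCU = 46.80° ✓; |CU| = 9.500 ✓; ∠CUH = 113.8° ✓; |UH| = 26.40 ✓; ∠UHR = 120.5° ✓; |HR| = 28.90 ✓; ∠(HR, RS) = 84.40° ✗; |RS| = 23.00 ✓.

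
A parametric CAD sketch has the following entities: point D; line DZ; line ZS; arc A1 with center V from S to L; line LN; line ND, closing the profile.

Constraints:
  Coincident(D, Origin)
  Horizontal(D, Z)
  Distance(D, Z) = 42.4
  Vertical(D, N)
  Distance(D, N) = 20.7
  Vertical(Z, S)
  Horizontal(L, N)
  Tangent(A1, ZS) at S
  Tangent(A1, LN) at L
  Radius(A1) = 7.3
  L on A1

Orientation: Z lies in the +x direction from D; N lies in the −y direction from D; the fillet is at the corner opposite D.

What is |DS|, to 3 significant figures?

44.5

D is at the origin; DZ is horizontal with |DZ| = 42.4 and Z on the +x side, so Z = (42.4, 0.00). DN is vertical with |DN| = 20.7 and N on the −y side, so N = (0.00, -20.7). The virtual corner opposite D is at (42.4, -20.7). Tangency of A1 to ZS means the radius VS is perpendicular to ZS and since A1 is tangent to LN there, VL ⟂ LN, with radius 7.3, so the center V sits 7.3 in from both sides at V = (35.1, -13.4). That places the tangent points at S = (42.4, -13.4) on ZS and L = (35.1, -20.7) on LN. Then |DS| = |S − D| = 44.5.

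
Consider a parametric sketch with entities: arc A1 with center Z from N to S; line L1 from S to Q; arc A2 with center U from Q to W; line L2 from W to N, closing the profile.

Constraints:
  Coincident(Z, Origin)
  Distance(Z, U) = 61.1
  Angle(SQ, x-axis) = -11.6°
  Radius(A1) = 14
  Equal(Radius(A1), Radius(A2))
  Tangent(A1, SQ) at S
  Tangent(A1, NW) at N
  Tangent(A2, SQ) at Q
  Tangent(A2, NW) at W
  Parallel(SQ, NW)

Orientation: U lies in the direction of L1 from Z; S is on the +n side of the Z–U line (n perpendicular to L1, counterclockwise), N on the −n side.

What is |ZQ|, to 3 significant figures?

62.7

Tangency of A1 to both parallel lines with radius 14.0 puts S and N at Z ± 14.0·n: S = (2.82, 13.7), N = (-2.82, -13.7). Equal radii place Q and W the same way about U: Q = U + 14.0·n = (62.7, 1.43), W = U − 14.0·n = (57.0, -26.0). Then |ZQ| = |Q − Z| = 62.7.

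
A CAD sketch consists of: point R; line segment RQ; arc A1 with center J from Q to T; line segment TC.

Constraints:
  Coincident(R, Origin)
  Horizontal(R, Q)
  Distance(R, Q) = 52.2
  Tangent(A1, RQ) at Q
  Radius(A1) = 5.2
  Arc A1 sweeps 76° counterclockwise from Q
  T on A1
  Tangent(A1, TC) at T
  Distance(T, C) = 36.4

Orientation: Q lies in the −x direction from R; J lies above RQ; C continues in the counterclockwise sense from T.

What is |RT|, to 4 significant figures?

47.32

Since A1 is tangent to RQ there, JQ ⟂ RQ, so J = Q + (0, 5.2) = (-52.20, 5.200). On A1, Q sits at bearing -90° from J; a 76° counterclockwise sweep puts T at bearing -14°, so T = J + 5.2·(cos -14°, sin -14°) = (-47.15, 3.942). Then |RT| = |T − R| = 47.32.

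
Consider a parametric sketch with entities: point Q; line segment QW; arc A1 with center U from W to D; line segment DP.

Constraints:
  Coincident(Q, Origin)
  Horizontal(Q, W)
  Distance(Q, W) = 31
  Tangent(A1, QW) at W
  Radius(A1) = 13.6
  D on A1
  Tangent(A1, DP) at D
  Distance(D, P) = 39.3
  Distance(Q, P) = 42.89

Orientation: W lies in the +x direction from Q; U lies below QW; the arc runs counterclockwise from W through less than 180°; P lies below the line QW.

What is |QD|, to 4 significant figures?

20.27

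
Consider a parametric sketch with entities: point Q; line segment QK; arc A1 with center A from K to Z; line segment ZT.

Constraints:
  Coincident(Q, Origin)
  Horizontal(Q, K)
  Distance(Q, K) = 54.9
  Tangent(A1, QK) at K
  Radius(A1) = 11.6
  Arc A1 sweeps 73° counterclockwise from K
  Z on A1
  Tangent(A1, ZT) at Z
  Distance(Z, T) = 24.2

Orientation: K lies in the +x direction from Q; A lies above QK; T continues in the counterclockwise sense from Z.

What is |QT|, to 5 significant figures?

79.510

Q is at the origin; QK is horizontal with |QK| = 54.9 and K on the +x side, so K = (54.900, 0.0000). The tangent condition forces AK to be normal to QK, so A = K + (0, 11.6) = (54.900, 11.600). On A1, K sits at bearing -90° from A; a 73° counterclockwise sweep puts Z at bearing -17°, so Z = A + 11.6·(cos -17°, sin -17°) = (65.993, 8.2085). The tangent condition forces AZ to be normal to ZT, so ZT runs along (−sin -17°, cos -17°); with |ZT| = 24.2, T = (73.069, 31.351). Then |QT| = |T − Q| = 79.510.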